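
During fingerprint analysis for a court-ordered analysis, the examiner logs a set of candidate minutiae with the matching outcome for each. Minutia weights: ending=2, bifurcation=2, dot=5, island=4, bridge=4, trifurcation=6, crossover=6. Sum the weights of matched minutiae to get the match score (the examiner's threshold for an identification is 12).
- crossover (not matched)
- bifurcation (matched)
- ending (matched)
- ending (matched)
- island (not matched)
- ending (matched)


Weighted minutiae match score:
  crossover: not matched, +0
  bifurcation: matched, +2 (running total 2)
  ending: matched, +2 (running total 4)
  ending: matched, +2 (running total 6)
  island: not matched, +0
  ending: matched, +2 (running total 8)
Total score = 8
Threshold = 12; verdict = inconclusive

8


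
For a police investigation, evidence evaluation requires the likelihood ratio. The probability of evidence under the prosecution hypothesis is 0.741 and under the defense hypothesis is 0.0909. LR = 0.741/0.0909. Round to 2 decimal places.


Likelihood ratio calculation:
LR = P(E|Hp) / P(E|Hd)
LR = 0.741 / 0.0909
LR = 8.15

8.15


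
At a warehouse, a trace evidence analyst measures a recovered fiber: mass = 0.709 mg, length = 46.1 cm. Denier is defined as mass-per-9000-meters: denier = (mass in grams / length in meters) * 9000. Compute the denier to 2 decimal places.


Denier calculation:
Mass in grams = 0.709 mg / 1000 = 0.000709 g
Length in meters = 46.1 cm / 100 = 0.461 m
Linear density = mass / length = 0.000709 / 0.461 = 0.00153796 g/m
Denier = (g/m) * 9000 = 0.00153796 * 9000 = 13.84

13.84


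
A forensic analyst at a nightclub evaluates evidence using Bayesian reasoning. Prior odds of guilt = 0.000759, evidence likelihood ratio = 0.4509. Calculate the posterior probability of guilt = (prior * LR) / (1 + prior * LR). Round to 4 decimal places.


Bayesian evidence evaluation:
Posterior odds = prior_odds * LR = 0.000759 * 0.4509 = 0.0003422331
Posterior probability = posterior_odds / (1 + posterior_odds)
= 0.0003422331 / (1 + 0.0003422331)
= 0.0003422331 / 1.0003422331
= 0.0003

0.0003


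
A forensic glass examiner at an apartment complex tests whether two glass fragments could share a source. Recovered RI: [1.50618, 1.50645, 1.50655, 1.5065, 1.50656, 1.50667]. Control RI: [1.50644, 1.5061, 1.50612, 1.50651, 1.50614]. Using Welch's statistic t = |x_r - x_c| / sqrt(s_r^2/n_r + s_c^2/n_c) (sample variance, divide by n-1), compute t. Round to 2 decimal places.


Welch's t-criterion for glass RI comparison:
Recovered mean = sum / n_r = 9.03891 / 6 = 1.506485
Control mean = sum / n_c = 7.53131 / 5 = 1.506262
Recovered sample variance s_r^2 = 2.771e-08
Control sample variance s_c^2 = 3.862e-08
Welch SE (unpooled) = sqrt(s_r^2/n_r + s_c^2/n_c) = sqrt(4.61833e-09 + 7.724e-09) = sqrt(1.23423e-08) = 0.000111096
|mean_r - mean_c| = 0.000223
t = 0.000223 / 0.000111096 = 2.01

2.01


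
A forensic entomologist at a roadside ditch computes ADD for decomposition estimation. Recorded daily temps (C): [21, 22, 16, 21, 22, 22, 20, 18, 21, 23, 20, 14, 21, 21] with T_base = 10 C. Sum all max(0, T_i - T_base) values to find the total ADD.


Computing ADD day by day:
Day 1: max(0, 21 - 10) = 11
Day 2: max(0, 22 - 10) = 12
Day 3: max(0, 16 - 10) = 6
Day 4: max(0, 21 - 10) = 11
Day 5: max(0, 22 - 10) = 12
Day 6: max(0, 22 - 10) = 12
Day 7: max(0, 20 - 10) = 10
Day 8: max(0, 18 - 10) = 8
Day 9: max(0, 21 - 10) = 11
Day 10: max(0, 23 - 10) = 13
Day 11: max(0, 20 - 10) = 10
Day 12: max(0, 14 - 10) = 4
Day 13: max(0, 21 - 10) = 11
Day 14: max(0, 21 - 10) = 11
Total ADD = 142

142


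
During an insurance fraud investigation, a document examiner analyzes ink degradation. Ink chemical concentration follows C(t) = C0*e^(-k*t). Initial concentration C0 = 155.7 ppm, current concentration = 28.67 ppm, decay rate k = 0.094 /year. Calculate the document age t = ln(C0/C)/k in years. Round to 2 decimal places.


Document age estimation:
C0/C = 155.7 / 28.67 = 5.430764
ln(C0/C) = 1.69208
t = 1.69208 / 0.094 = 18.00 years

18.00


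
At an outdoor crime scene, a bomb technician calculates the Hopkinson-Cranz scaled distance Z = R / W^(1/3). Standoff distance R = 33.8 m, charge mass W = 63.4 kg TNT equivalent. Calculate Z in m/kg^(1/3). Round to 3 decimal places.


Scaled distance calculation:
W^(1/3) = 63.4^(1/3) = 3.987461
Z = R / W^(1/3) = 33.8 / 3.987461
Z = 8.477 m/kg^(1/3)

8.477


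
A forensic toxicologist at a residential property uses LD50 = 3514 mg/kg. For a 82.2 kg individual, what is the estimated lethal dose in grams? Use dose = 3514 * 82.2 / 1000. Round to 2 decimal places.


Lethal dose calculation:
Lethal dose = LD50 * body_weight / 1000
= 3514 * 82.2 / 1000
= 288850.8 / 1000
= 288.85 g

288.85


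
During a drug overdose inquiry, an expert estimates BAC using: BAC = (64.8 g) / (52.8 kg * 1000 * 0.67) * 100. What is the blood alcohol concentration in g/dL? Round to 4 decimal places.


Applying the Widmark formula:
BAC = (dose_g / (body_wt * 1000 * r)) * 100
Denominator = 52.8 * 1000 * 0.67 = 35376
BAC = (64.8 / 35376) * 100
BAC = 0.1832 g/dL

0.1832


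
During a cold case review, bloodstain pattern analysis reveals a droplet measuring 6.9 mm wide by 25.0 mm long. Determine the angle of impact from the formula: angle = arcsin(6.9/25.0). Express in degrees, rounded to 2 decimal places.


Blood spatter impact angle calculation:
width / length = 6.9 / 25.0 = 0.276
angle = arcsin(0.276)
angle = 16.02 degrees

16.02


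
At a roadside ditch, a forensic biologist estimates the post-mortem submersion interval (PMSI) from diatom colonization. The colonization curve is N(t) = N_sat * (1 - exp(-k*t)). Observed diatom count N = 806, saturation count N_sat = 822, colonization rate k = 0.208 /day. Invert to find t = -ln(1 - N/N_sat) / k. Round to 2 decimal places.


PMSI from diatom colonization curve:
N / N_sat = 806 / 822 = 0.980535
1 - N/N_sat = 0.019465
ln(1 - N/N_sat) = -3.939137
t = -ln(1 - N/N_sat) / k = -(-3.939137) / 0.208 = 18.94 days

18.94


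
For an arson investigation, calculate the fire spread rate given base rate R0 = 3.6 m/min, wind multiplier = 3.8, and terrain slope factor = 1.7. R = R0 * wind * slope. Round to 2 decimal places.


Fire spread rate calculation:
R = R0 * wind_factor * slope_factor
= 3.6 * 3.8 * 1.7
= 13.68 * 1.7
= 23.26 m/min

23.26


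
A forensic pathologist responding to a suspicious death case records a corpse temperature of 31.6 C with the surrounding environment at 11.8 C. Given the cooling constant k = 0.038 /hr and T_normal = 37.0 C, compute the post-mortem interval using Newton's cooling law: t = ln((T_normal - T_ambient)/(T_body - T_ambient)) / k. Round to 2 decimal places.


Using Newton's law of cooling:
t = ln((T_normal - T_ambient) / (T_body - T_ambient)) / k
T_normal - T_ambient = 25.2
T_body - T_ambient = 19.8
Ratio = 1.272727
ln(ratio) = 0.241162
t = 0.241162 / 0.038 = 6.35 hours

6.35


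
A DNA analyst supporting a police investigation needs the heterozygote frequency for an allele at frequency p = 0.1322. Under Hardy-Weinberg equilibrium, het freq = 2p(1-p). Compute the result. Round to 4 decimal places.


Hardy-Weinberg heterozygote frequency:
q = 1 - p = 1 - 0.1322 = 0.8678
2pq = 2 * 0.1322 * 0.8678 = 0.2294

0.2294


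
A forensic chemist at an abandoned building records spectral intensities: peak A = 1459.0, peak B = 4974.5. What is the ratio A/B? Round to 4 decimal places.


Spectral peak ratio:
Peak A = 1459.0 counts
Peak B = 4974.5 counts
Ratio = 1459.0 / 4974.5 = 0.2933

0.2933


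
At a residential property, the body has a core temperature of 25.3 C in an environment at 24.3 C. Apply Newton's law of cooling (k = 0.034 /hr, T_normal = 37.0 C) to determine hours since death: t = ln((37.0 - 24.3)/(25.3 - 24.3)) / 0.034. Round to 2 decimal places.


Using Newton's law of cooling:
t = ln((T_normal - T_ambient) / (T_body - T_ambient)) / k
T_normal - T_ambient = 12.7
T_body - T_ambient = 1.0
Ratio = 12.7
ln(ratio) = 2.541602
t = 2.541602 / 0.034 = 74.75 hours

74.75


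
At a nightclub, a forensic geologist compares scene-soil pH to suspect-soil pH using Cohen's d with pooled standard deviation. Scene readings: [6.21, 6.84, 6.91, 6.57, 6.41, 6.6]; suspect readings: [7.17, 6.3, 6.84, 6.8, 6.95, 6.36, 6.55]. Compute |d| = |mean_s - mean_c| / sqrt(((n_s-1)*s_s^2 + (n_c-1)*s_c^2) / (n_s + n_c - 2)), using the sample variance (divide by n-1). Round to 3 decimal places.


Pooled-variance Cohen's d for soil pH comparison:
Scene mean = 39.54 / 6 = 6.59
Suspect mean = 46.97 / 7 = 6.71
Scene sample variance s_s^2 = 0.06844
Suspect sample variance s_c^2 = 0.101733
Pooled variance = ((n_s-1)*s_s^2 + (n_c-1)*s_c^2) / (n_s + n_c - 2) = 0.0866
Pooled SD = sqrt(0.0866) = 0.294279
Mean difference = -0.12
|d| = |-0.12| / 0.294279 = 0.408

0.408


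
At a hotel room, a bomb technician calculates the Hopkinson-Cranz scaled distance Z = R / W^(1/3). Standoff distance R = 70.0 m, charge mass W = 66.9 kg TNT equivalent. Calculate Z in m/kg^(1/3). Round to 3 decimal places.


Scaled distance calculation:
W^(1/3) = 66.9^(1/3) = 4.059526
Z = R / W^(1/3) = 70.0 / 4.059526
Z = 17.243 m/kg^(1/3)

17.243


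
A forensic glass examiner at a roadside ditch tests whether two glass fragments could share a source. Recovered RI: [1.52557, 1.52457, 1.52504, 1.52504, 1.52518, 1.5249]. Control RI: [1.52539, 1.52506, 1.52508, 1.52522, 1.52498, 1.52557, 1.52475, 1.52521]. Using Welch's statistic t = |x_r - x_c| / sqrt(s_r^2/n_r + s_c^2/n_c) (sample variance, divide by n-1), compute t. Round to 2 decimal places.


Welch's t-criterion for glass RI comparison:
Recovered mean = sum / n_r = 9.1503 / 6 = 1.52505
Control mean = sum / n_c = 12.20126 / 8 = 1.5251575
Recovered sample variance s_r^2 = 1.0808e-07
Control sample variance s_c^2 = 6.34214e-08
Welch SE (unpooled) = sqrt(s_r^2/n_r + s_c^2/n_c) = sqrt(1.80133e-08 + 7.92768e-09) = sqrt(2.5941e-08) = 0.000161062
|mean_r - mean_c| = 0.0001075
t = 0.0001075 / 0.000161062 = 0.67

0.67


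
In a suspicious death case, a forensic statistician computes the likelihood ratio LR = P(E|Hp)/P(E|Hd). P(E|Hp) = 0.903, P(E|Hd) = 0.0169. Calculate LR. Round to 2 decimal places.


Likelihood ratio calculation:
LR = P(E|Hp) / P(E|Hd)
LR = 0.903 / 0.0169
LR = 53.43

53.43


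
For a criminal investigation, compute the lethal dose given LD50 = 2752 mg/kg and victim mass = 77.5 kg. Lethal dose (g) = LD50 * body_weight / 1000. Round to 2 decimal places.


Lethal dose calculation:
Lethal dose = LD50 * body_weight / 1000
= 2752 * 77.5 / 1000
= 213280 / 1000
= 213.28 g

213.28


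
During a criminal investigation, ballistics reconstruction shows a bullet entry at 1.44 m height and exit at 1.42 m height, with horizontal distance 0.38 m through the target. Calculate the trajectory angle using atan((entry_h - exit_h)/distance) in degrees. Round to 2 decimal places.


Bullet trajectory angle:
Height difference = 1.44 - 1.42 = 0.02 m
angle = atan(0.02 / 0.38)
angle = atan(0.052632)
angle = 3.01 degrees

3.01


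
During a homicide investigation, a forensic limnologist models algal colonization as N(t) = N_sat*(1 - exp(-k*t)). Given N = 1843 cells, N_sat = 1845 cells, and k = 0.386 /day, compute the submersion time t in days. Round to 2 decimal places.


PMSI from diatom colonization curve:
N / N_sat = 1843 / 1845 = 0.998916
1 - N/N_sat = 0.001084
ln(1 - N/N_sat) = -6.827097
t = -ln(1 - N/N_sat) / k = -(-6.827097) / 0.386 = 17.69 days

17.69


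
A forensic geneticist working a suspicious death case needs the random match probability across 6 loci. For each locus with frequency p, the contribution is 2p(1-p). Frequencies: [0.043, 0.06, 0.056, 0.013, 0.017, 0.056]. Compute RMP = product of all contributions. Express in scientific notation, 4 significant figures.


Computing RMP for 6 loci:
Locus 1: 2 * 0.043 * 0.957 = 0.082302
Locus 2: 2 * 0.06 * 0.94 = 0.1128
Locus 3: 2 * 0.056 * 0.944 = 0.105728
Locus 4: 2 * 0.013 * 0.987 = 0.025662
Locus 5: 2 * 0.017 * 0.983 = 0.033422
Locus 6: 2 * 0.056 * 0.944 = 0.105728
RMP = 8.901e-08

8.901e-08


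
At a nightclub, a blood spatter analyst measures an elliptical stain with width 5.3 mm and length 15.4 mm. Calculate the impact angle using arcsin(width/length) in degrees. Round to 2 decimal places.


Blood spatter impact angle calculation:
width / length = 5.3 / 15.4 = 0.344156
angle = arcsin(0.344156)
angle = 20.13 degrees

20.13


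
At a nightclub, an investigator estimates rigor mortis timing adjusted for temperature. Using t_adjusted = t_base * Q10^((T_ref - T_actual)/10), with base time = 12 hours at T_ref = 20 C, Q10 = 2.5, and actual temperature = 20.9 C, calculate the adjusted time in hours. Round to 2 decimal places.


Rigor mortis time adjustment:
Exponent = (T_ref - T_actual) / 10 = (20 - 20.9) / 10 = -0.09
Q10 factor = 2.5^-0.09 = 0.92084
t_adjusted = 12 * 0.92084 = 11.05 hours

11.05


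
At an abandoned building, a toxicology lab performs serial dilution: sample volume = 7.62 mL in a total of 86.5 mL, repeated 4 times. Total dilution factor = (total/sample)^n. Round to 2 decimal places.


Dilution factor calculation:
Single dilution = V_total / V_sample = 86.5 / 7.62 ≈ 11.351706
Number of dilutions = 4
Total DF = (86.5 / 7.62)^4 (full precision, rounded at the end) = 16605.22

16605.22


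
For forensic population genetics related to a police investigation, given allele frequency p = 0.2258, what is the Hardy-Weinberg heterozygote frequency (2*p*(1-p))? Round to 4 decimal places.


Hardy-Weinberg heterozygote frequency:
q = 1 - p = 1 - 0.2258 = 0.7742
2pq = 2 * 0.2258 * 0.7742 = 0.3496

0.3496


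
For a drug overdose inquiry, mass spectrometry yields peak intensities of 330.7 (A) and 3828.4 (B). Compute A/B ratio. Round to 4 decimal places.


Spectral peak ratio:
Peak A = 330.7 counts
Peak B = 3828.4 counts
Ratio = 330.7 / 3828.4 = 0.0864

0.0864


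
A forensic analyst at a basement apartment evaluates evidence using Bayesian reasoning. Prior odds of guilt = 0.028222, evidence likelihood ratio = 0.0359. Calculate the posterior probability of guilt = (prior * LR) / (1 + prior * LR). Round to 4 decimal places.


Bayesian evidence evaluation:
Posterior odds = prior_odds * LR = 0.028222 * 0.0359 = 0.00101317
Posterior probability = posterior_odds / (1 + posterior_odds)
= 0.00101317 / (1 + 0.00101317)
= 0.00101317 / 1.00101317
= 0.0010

0.0010


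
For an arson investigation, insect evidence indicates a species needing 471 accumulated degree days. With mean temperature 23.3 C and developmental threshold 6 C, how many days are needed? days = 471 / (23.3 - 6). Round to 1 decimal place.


Insect development time:
Effective temperature = avg_temp - T_base = 23.3 - 6 = 17.3 C
Days = ADD / effective_temp = 471 / 17.3 = 27.2 days

27.2


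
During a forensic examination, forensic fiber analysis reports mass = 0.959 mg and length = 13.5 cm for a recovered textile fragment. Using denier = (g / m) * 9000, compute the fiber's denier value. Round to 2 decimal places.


Denier calculation:
Mass in grams = 0.959 mg / 1000 = 0.000959 g
Length in meters = 13.5 cm / 100 = 0.135 m
Linear density = mass / length = 0.000959 / 0.135 = 0.0071037 g/m
Denier = (g/m) * 9000 = 0.0071037 * 9000 = 63.93

63.93


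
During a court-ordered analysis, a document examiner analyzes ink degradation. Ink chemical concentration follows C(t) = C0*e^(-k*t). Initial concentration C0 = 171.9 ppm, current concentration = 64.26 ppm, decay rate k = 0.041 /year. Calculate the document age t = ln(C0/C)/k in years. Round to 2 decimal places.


Document age estimation:
C0/C = 171.9 / 64.26 = 2.67507
ln(C0/C) = 0.983976
t = 0.983976 / 0.041 = 24.00 years

24.00


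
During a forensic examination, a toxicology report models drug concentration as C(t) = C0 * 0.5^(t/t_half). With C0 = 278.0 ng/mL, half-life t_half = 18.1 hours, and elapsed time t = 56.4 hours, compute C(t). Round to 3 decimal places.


Drug concentration decay:
Number of half-lives = t / t_half = 56.4 / 18.1 = 3.116022
Decay factor = 0.5^3.116022 = 0.11534105
C(t) = 278.0 * 0.11534105 = 32.065 ng/mL

32.065


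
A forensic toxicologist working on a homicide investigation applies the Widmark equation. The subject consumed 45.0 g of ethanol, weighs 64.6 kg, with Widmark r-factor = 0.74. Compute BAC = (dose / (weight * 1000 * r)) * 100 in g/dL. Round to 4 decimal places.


Applying the Widmark formula:
BAC = (dose_g / (body_wt * 1000 * r)) * 100
Denominator = 64.6 * 1000 * 0.74 = 47804
BAC = (45.0 / 47804) * 100
BAC = 0.0941 g/dL

0.0941


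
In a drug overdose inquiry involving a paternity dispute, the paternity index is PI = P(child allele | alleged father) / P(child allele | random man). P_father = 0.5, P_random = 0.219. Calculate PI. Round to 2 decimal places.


Paternity Index calculation:
PI = P(allele|father) / P(allele|random)
PI = 0.5 / 0.219
PI = 2.28

2.28


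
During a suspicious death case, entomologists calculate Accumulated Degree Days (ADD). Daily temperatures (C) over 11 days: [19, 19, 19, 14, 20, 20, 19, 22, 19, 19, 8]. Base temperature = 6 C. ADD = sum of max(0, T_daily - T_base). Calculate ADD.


Computing ADD day by day:
Day 1: max(0, 19 - 6) = 13
Day 2: max(0, 19 - 6) = 13
Day 3: max(0, 19 - 6) = 13
Day 4: max(0, 14 - 6) = 8
Day 5: max(0, 20 - 6) = 14
Day 6: max(0, 20 - 6) = 14
Day 7: max(0, 19 - 6) = 13
Day 8: max(0, 22 - 6) = 16
Day 9: max(0, 19 - 6) = 13
Day 10: max(0, 19 - 6) = 13
Day 11: max(0, 8 - 6) = 2
Total ADD = 132

132


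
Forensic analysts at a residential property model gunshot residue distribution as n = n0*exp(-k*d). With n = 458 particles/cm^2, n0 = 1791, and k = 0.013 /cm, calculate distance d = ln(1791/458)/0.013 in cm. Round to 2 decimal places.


GSR distance calculation:
n0/n = 1791 / 458 = 3.91048
ln(n0/n) = 1.36366
d = 1.36366 / 0.013 = 104.90 cm

104.90


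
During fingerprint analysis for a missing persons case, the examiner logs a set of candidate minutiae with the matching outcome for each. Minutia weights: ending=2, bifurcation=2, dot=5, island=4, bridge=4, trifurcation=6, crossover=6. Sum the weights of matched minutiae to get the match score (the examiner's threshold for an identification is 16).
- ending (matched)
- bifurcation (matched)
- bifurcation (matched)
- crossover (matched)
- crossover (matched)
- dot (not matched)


Weighted minutiae match score:
  ending: matched, +2 (running total 2)
  bifurcation: matched, +2 (running total 4)
  bifurcation: matched, +2 (running total 6)
  crossover: matched, +6 (running total 12)
  crossover: matched, +6 (running total 18)
  dot: not matched, +0
Total score = 18
Threshold = 16; verdict = identification

18


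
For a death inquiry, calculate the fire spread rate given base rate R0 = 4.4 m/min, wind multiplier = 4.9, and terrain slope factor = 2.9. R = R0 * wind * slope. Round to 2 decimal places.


Fire spread rate calculation:
R = R0 * wind_factor * slope_factor
= 4.4 * 4.9 * 2.9
= 21.56 * 2.9
= 62.52 m/min

62.52


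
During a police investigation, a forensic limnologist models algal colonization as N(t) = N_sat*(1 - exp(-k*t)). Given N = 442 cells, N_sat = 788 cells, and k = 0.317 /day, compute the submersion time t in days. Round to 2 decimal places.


PMSI from diatom colonization curve:
N / N_sat = 442 / 788 = 0.560914
1 - N/N_sat = 0.439086
ln(1 - N/N_sat) = -0.82306
t = -ln(1 - N/N_sat) / k = -(-0.82306) / 0.317 = 2.60 days

2.60


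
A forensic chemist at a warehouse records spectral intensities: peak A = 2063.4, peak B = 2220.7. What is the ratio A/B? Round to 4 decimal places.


Spectral peak ratio:
Peak A = 2063.4 counts
Peak B = 2220.7 counts
Ratio = 2063.4 / 2220.7 = 0.9292

0.9292


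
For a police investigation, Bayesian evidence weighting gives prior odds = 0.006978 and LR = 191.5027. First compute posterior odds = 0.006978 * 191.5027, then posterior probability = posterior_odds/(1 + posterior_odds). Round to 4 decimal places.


Bayesian evidence evaluation:
Posterior odds = prior_odds * LR = 0.006978 * 191.5027 = 1.336306
Posterior probability = posterior_odds / (1 + posterior_odds)
= 1.336306 / (1 + 1.336306)
= 1.336306 / 2.336306
= 0.5720

0.5720


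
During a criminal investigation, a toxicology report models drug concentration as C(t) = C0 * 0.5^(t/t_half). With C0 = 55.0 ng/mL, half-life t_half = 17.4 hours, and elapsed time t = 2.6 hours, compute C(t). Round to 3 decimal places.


Drug concentration decay:
Number of half-lives = t / t_half = 2.6 / 17.4 = 0.149425
Decay factor = 0.5^0.149425 = 0.90160974
C(t) = 55.0 * 0.90160974 = 49.589 ng/mL

49.589


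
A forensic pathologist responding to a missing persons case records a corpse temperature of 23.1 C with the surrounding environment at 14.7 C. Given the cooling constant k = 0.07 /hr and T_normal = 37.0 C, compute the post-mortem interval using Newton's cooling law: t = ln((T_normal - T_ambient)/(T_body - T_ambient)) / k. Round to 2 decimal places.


Using Newton's law of cooling:
t = ln((T_normal - T_ambient) / (T_body - T_ambient)) / k
T_normal - T_ambient = 22.3
T_body - T_ambient = 8.4
Ratio = 2.654762
ln(ratio) = 0.976355
t = 0.976355 / 0.07 = 13.95 hours

13.95


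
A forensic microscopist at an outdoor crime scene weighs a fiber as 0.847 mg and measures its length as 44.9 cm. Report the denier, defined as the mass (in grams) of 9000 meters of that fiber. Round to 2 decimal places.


Denier calculation:
Mass in grams = 0.847 mg / 1000 = 0.000847 g
Length in meters = 44.9 cm / 100 = 0.449 m
Linear density = mass / length = 0.000847 / 0.449 = 0.00188641 g/m
Denier = (g/m) * 9000 = 0.00188641 * 9000 = 16.98

16.98


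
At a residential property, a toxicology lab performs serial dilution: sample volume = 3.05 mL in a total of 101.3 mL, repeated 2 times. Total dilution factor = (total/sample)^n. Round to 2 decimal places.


Dilution factor calculation:
Single dilution = V_total / V_sample = 101.3 / 3.05 ≈ 33.213115
Number of dilutions = 2
Total DF = (101.3 / 3.05)^2 (full precision, rounded at the end) = 1103.11

1103.11


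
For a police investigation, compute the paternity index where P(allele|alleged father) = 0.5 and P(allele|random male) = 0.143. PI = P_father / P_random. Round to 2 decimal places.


Paternity Index calculation:
PI = P(allele|father) / P(allele|random)
PI = 0.5 / 0.143
PI = 3.50

3.50


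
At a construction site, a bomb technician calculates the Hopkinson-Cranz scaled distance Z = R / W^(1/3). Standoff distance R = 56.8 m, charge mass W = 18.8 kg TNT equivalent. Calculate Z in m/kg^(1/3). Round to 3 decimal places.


Scaled distance calculation:
W^(1/3) = 18.8^(1/3) = 2.659006
Z = R / W^(1/3) = 56.8 / 2.659006
Z = 21.361 m/kg^(1/3)

21.361


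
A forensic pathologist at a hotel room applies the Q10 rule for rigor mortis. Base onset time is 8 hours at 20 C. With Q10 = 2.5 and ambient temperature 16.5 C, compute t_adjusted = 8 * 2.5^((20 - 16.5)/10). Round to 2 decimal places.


Rigor mortis time adjustment:
Exponent = (T_ref - T_actual) / 10 = (20 - 16.5) / 10 = 0.35
Q10 factor = 2.5^0.35 = 1.37809
t_adjusted = 8 * 1.37809 = 11.02 hours

11.02


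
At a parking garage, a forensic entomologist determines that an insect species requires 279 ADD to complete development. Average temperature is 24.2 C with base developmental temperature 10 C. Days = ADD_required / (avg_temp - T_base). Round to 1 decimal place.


Insect development time:
Effective temperature = avg_temp - T_base = 24.2 - 10 = 14.2 C
Days = ADD / effective_temp = 279 / 14.2 = 19.6 days

19.6


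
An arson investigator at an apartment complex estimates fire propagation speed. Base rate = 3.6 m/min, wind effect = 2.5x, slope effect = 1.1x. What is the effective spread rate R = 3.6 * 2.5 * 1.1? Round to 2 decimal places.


Fire spread rate calculation:
R = R0 * wind_factor * slope_factor
= 3.6 * 2.5 * 1.1
= 9 * 1.1
= 9.90 m/min

9.90


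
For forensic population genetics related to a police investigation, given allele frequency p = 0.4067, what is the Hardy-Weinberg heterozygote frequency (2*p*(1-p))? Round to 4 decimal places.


Hardy-Weinberg heterozygote frequency:
q = 1 - p = 1 - 0.4067 = 0.5933
2pq = 2 * 0.4067 * 0.5933 = 0.4826

0.4826


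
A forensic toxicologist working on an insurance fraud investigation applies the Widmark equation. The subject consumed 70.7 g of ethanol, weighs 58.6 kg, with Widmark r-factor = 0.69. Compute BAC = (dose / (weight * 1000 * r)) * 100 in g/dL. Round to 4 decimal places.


Applying the Widmark formula:
BAC = (dose_g / (body_wt * 1000 * r)) * 100
Denominator = 58.6 * 1000 * 0.69 = 40434
BAC = (70.7 / 40434) * 100
BAC = 0.1749 g/dL

0.1749


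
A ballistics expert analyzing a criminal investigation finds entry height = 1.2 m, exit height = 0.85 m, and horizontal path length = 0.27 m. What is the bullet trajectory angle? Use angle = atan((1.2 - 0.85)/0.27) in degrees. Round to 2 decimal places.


Bullet trajectory angle:
Height difference = 1.2 - 0.85 = 0.35 m
angle = atan(0.35 / 0.27)
angle = atan(1.296296)
angle = 52.35 degrees

52.35


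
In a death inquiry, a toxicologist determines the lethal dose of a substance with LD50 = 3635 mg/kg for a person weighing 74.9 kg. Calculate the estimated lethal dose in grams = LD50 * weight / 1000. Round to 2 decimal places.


Lethal dose calculation:
Lethal dose = LD50 * body_weight / 1000
= 3635 * 74.9 / 1000
= 272261.5 / 1000
= 272.26 g

272.26


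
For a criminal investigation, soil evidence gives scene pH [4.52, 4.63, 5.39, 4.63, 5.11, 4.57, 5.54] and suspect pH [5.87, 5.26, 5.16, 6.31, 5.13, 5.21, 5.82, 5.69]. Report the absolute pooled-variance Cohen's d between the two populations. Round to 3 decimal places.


Pooled-variance Cohen's d for soil pH comparison:
Scene mean = 34.39 / 7 = 4.912857
Suspect mean = 44.45 / 8 = 5.55625
Scene sample variance s_s^2 = 0.181957
Suspect sample variance s_c^2 = 0.18577
Pooled variance = ((n_s-1)*s_s^2 + (n_c-1)*s_c^2) / (n_s + n_c - 2) = 0.18401
Pooled SD = sqrt(0.18401) = 0.428964
Mean difference = -0.643393
|d| = |-0.643393| / 0.428964 = 1.500

1.500


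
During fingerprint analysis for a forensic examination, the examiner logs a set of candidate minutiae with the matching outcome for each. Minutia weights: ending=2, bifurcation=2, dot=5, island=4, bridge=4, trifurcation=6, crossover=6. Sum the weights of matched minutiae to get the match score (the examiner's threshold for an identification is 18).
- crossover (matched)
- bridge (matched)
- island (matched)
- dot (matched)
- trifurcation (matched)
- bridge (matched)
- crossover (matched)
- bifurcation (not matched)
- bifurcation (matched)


Weighted minutiae match score:
  crossover: matched, +6 (running total 6)
  bridge: matched, +4 (running total 10)
  island: matched, +4 (running total 14)
  dot: matched, +5 (running total 19)
  trifurcation: matched, +6 (running total 25)
  bridge: matched, +4 (running total 29)
  crossover: matched, +6 (running total 35)
  bifurcation: not matched, +0
  bifurcation: matched, +2 (running total 37)
Total score = 37
Threshold = 18; verdict = identification

37


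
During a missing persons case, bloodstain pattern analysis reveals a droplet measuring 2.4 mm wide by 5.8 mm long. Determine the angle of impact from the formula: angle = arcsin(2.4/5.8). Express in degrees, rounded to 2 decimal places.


Blood spatter impact angle calculation:
width / length = 2.4 / 5.8 = 0.413793
angle = arcsin(0.413793)
angle = 24.44 degrees

24.44


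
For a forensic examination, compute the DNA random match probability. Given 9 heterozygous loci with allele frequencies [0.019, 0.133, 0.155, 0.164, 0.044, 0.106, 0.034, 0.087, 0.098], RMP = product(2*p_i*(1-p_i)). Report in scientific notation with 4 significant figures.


Computing RMP for 9 loci:
Locus 1: 2 * 0.019 * 0.981 = 0.037278
Locus 2: 2 * 0.133 * 0.867 = 0.230622
Locus 3: 2 * 0.155 * 0.845 = 0.26195
Locus 4: 2 * 0.164 * 0.836 = 0.274208
Locus 5: 2 * 0.044 * 0.956 = 0.084128
Locus 6: 2 * 0.106 * 0.894 = 0.189528
Locus 7: 2 * 0.034 * 0.966 = 0.065688
Locus 8: 2 * 0.087 * 0.913 = 0.158862
Locus 9: 2 * 0.098 * 0.902 = 0.176792
RMP = 1.816e-08

1.816e-08


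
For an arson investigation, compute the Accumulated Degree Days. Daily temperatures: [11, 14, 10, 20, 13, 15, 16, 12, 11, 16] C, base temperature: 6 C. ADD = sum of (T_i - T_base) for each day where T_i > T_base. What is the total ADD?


Computing ADD day by day:
Day 1: max(0, 11 - 6) = 5
Day 2: max(0, 14 - 6) = 8
Day 3: max(0, 10 - 6) = 4
Day 4: max(0, 20 - 6) = 14
Day 5: max(0, 13 - 6) = 7
Day 6: max(0, 15 - 6) = 9
Day 7: max(0, 16 - 6) = 10
Day 8: max(0, 12 - 6) = 6
Day 9: max(0, 11 - 6) = 5
Day 10: max(0, 16 - 6) = 10
Total ADD = 78

78


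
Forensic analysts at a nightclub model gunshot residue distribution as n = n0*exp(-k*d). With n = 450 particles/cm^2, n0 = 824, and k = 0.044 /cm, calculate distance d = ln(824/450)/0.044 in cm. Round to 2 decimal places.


GSR distance calculation:
n0/n = 824 / 450 = 1.831111
ln(n0/n) = 0.604923
d = 0.604923 / 0.044 = 13.75 cm

13.75


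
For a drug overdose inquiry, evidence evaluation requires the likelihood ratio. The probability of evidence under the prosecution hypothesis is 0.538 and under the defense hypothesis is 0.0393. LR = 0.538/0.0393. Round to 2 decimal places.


Likelihood ratio calculation:
LR = P(E|Hp) / P(E|Hd)
LR = 0.538 / 0.0393
LR = 13.69

13.69


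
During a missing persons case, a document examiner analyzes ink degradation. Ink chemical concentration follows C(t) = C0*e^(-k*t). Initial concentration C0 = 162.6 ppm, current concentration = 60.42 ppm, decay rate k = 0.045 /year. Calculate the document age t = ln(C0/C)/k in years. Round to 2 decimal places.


Document age estimation:
C0/C = 162.6 / 60.42 = 2.691162
ln(C0/C) = 0.989973
t = 0.989973 / 0.045 = 22.00 years

22.00


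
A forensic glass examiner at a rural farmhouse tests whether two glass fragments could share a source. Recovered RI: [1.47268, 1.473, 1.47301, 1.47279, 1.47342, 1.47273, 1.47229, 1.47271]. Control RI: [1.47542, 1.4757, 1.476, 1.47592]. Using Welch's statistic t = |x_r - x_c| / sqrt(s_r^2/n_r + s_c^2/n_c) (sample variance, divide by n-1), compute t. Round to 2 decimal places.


Welch's t-criterion for glass RI comparison:
Recovered mean = sum / n_r = 11.78263 / 8 = 1.4728288
Control mean = sum / n_c = 5.90304 / 4 = 1.47576
Recovered sample variance s_r^2 = 1.0707e-07
Control sample variance s_c^2 = 6.74667e-08
Welch SE (unpooled) = sqrt(s_r^2/n_r + s_c^2/n_c) = sqrt(1.33837e-08 + 1.68667e-08) = sqrt(3.02504e-08) = 0.000173926
|mean_r - mean_c| = 0.00293125
t = 0.00293125 / 0.000173926 = 16.85

16.85


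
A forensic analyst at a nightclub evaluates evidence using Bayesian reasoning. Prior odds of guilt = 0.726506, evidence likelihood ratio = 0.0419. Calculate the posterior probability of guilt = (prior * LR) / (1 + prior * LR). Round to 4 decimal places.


Bayesian evidence evaluation:
Posterior odds = prior_odds * LR = 0.726506 * 0.0419 = 0.0304406
Posterior probability = posterior_odds / (1 + posterior_odds)
= 0.0304406 / (1 + 0.0304406)
= 0.0304406 / 1.0304406
= 0.0295

0.0295


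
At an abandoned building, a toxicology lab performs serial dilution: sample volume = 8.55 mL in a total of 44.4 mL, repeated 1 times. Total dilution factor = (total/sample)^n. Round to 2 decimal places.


Dilution factor calculation:
Single dilution = V_total / V_sample = 44.4 / 8.55 ≈ 5.192982
Number of dilutions = 1
Total DF = (44.4 / 8.55)^1 (full precision, rounded at the end) = 5.19

5.19


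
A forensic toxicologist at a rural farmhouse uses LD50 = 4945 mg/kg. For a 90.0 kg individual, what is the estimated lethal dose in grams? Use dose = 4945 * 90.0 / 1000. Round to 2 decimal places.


Lethal dose calculation:
Lethal dose = LD50 * body_weight / 1000
= 4945 * 90.0 / 1000
= 445050 / 1000
= 445.05 g

445.05


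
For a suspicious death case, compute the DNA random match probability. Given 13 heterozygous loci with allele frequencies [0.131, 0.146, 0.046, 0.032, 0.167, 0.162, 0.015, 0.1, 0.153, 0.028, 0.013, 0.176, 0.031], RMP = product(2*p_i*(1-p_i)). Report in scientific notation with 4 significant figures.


Computing RMP for 13 loci:
Locus 1: 2 * 0.131 * 0.869 = 0.227678
Locus 2: 2 * 0.146 * 0.854 = 0.249368
Locus 3: 2 * 0.046 * 0.954 = 0.087768
Locus 4: 2 * 0.032 * 0.968 = 0.061952
Locus 5: 2 * 0.167 * 0.833 = 0.278222
Locus 6: 2 * 0.162 * 0.838 = 0.271512
Locus 7: 2 * 0.015 * 0.985 = 0.02955
Locus 8: 2 * 0.1 * 0.9 = 0.18
Locus 9: 2 * 0.153 * 0.847 = 0.259182
Locus 10: 2 * 0.028 * 0.972 = 0.054432
Locus 11: 2 * 0.013 * 0.987 = 0.025662
Locus 12: 2 * 0.176 * 0.824 = 0.290048
Locus 13: 2 * 0.031 * 0.969 = 0.060078
RMP = 7.825e-13

7.825e-13


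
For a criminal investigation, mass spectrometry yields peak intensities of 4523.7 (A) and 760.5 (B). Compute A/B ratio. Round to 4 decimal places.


Spectral peak ratio:
Peak A = 4523.7 counts
Peak B = 760.5 counts
Ratio = 4523.7 / 760.5 = 5.9483

5.9483


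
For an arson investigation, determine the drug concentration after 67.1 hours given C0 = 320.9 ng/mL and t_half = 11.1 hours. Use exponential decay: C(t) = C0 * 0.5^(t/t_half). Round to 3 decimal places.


Drug concentration decay:
Number of half-lives = t / t_half = 67.1 / 11.1 = 6.045045
Decay factor = 0.5^6.045045 = 0.01514468
C(t) = 320.9 * 0.01514468 = 4.860 ng/mL

4.860


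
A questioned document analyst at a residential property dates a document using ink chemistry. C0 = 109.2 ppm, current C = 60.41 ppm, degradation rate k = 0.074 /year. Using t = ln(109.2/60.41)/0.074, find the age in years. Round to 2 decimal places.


Document age estimation:
C0/C = 109.2 / 60.41 = 1.807648
ln(C0/C) = 0.592027
t = 0.592027 / 0.074 = 8.00 years

8.00


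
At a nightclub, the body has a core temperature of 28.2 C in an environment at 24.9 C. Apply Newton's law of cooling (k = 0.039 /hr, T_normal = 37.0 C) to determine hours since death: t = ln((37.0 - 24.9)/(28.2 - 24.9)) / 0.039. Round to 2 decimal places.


Using Newton's law of cooling:
t = ln((T_normal - T_ambient) / (T_body - T_ambient)) / k
T_normal - T_ambient = 12.1
T_body - T_ambient = 3.3
Ratio = 3.666667
ln(ratio) = 1.299283
t = 1.299283 / 0.039 = 33.31 hours

33.31


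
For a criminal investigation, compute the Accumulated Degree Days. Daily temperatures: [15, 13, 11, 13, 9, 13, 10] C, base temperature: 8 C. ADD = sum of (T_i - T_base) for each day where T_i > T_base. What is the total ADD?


Computing ADD day by day:
Day 1: max(0, 15 - 8) = 7
Day 2: max(0, 13 - 8) = 5
Day 3: max(0, 11 - 8) = 3
Day 4: max(0, 13 - 8) = 5
Day 5: max(0, 9 - 8) = 1
Day 6: max(0, 13 - 8) = 5
Day 7: max(0, 10 - 8) = 2
Total ADD = 28

28


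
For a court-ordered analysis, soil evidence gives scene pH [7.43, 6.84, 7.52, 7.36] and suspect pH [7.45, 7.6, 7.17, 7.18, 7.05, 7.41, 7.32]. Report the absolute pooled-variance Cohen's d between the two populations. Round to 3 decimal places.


Pooled-variance Cohen's d for soil pH comparison:
Scene mean = 29.15 / 4 = 7.2875
Suspect mean = 51.18 / 7 = 7.311429
Scene sample variance s_s^2 = 0.093292
Suspect sample variance s_c^2 = 0.036314
Pooled variance = ((n_s-1)*s_s^2 + (n_c-1)*s_c^2) / (n_s + n_c - 2) = 0.055307
Pooled SD = sqrt(0.055307) = 0.235174
Mean difference = -0.023929
|d| = |-0.023929| / 0.235174 = 0.102

0.102


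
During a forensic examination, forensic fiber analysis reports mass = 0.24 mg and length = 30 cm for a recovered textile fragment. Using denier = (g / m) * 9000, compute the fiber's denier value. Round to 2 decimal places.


Denier calculation:
Mass in grams = 0.24 mg / 1000 = 0.00024 g
Length in meters = 30 cm / 100 = 0.3 m
Linear density = mass / length = 0.00024 / 0.3 = 0.0008 g/m
Denier = (g/m) * 9000 = 0.0008 * 9000 = 7.20

7.20


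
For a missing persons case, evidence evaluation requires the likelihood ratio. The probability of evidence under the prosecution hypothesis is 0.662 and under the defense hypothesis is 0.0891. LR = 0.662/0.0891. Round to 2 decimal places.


Likelihood ratio calculation:
LR = P(E|Hp) / P(E|Hd)
LR = 0.662 / 0.0891
LR = 7.43

7.43


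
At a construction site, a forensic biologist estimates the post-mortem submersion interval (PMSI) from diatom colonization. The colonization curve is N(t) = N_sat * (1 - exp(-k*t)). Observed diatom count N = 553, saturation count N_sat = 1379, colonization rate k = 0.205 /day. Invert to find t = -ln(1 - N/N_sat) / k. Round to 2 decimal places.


PMSI from diatom colonization curve:
N / N_sat = 553 / 1379 = 0.401015
1 - N/N_sat = 0.598985
ln(1 - N/N_sat) = -0.512519
t = -ln(1 - N/N_sat) / k = -(-0.512519) / 0.205 = 2.50 days

2.50


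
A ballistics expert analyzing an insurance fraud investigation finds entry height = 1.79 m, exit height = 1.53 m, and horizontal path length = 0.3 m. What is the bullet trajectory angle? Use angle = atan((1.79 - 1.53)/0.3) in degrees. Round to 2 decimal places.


Bullet trajectory angle:
Height difference = 1.79 - 1.53 = 0.26 m
angle = atan(0.26 / 0.3)
angle = atan(0.866667)
angle = 40.91 degrees

40.91


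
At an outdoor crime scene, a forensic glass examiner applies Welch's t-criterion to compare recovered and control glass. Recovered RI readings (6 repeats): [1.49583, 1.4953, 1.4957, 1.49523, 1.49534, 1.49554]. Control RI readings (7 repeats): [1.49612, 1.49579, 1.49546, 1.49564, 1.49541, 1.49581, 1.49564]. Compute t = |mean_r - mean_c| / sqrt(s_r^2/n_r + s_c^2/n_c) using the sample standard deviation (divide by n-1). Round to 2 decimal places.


Welch's t-criterion for glass RI comparison:
Recovered mean = sum / n_r = 8.97294 / 6 = 1.49549
Control mean = sum / n_c = 10.46987 / 7 = 1.4956957
Recovered sample variance s_r^2 = 5.768e-08
Control sample variance s_c^2 = 5.75619e-08
Welch SE (unpooled) = sqrt(s_r^2/n_r + s_c^2/n_c) = sqrt(9.61333e-09 + 8.22313e-09) = sqrt(1.78365e-08) = 0.000133553
|mean_r - mean_c| = 0.000205714
t = 0.000205714 / 0.000133553 = 1.54

1.54


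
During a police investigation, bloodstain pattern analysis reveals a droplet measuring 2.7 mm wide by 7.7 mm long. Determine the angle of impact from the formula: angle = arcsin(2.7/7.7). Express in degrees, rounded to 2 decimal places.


Blood spatter impact angle calculation:
width / length = 2.7 / 7.7 = 0.350649
angle = arcsin(0.350649)
angle = 20.53 degrees

20.53


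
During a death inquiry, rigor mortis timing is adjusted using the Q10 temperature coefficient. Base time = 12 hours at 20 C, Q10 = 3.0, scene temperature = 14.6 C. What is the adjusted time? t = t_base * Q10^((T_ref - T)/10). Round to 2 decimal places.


Rigor mortis time adjustment:
Exponent = (T_ref - T_actual) / 10 = (20 - 14.6) / 10 = 0.54
Q10 factor = 3.0^0.54 = 1.80986
t_adjusted = 12 * 1.80986 = 21.72 hours

21.72


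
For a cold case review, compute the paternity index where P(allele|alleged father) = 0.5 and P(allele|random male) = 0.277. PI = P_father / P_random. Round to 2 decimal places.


Paternity Index calculation:
PI = P(allele|father) / P(allele|random)
PI = 0.5 / 0.277
PI = 1.81

1.81


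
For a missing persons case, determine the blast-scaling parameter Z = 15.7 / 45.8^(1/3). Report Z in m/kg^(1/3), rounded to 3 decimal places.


Scaled distance calculation:
W^(1/3) = 45.8^(1/3) = 3.577848
Z = R / W^(1/3) = 15.7 / 3.577848
Z = 4.388 m/kg^(1/3)

4.388


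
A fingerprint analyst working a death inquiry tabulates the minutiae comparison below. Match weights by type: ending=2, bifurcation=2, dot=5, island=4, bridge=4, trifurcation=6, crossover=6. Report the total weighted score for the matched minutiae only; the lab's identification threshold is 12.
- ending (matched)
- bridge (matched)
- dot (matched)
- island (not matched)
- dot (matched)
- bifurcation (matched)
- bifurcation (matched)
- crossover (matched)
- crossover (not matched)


Weighted minutiae match score:
  ending: matched, +2 (running total 2)
  bridge: matched, +4 (running total 6)
  dot: matched, +5 (running total 11)
  island: not matched, +0
  dot: matched, +5 (running total 16)
  bifurcation: matched, +2 (running total 18)
  bifurcation: matched, +2 (running total 20)
  crossover: matched, +6 (running total 26)
  crossover: not matched, +0
Total score = 26
Threshold = 12; verdict = identification

26
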